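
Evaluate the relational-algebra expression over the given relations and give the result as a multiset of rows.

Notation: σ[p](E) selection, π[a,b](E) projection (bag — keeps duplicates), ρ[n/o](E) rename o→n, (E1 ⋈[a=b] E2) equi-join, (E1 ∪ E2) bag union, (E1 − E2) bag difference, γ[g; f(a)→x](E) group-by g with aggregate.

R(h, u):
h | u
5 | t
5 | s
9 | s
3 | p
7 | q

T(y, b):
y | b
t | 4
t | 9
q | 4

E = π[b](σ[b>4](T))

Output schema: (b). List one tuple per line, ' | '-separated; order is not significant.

Per-node cardinality:
  T → 3
  σ[b>4](T) → 1
  π[b](σ[b>4](T)) → 1

== RESULT ==
b
9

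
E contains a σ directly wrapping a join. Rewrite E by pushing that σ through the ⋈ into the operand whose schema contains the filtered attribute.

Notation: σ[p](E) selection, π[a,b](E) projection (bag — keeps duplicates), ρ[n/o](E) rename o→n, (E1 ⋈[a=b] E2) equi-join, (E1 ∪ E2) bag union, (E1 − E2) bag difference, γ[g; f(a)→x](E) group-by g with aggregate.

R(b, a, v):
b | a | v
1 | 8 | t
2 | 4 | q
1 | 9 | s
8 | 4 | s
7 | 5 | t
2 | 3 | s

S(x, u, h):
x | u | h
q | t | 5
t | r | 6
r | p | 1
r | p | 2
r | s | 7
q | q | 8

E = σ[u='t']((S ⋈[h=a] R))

σ filters on u, owned by the left side.
E' = (σ[u='t'](S) ⋈[h=a] R)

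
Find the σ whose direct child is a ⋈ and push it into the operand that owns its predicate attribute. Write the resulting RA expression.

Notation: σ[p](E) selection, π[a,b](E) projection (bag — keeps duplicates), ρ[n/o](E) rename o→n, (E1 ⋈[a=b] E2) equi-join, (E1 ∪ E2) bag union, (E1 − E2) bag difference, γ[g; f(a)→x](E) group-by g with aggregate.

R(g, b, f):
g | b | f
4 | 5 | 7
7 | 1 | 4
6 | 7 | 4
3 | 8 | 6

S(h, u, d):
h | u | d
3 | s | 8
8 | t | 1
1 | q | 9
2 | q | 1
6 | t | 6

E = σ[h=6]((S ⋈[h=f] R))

σ filters on h, owned by the left side.
E' = (σ[h=6](S) ⋈[h=f] R)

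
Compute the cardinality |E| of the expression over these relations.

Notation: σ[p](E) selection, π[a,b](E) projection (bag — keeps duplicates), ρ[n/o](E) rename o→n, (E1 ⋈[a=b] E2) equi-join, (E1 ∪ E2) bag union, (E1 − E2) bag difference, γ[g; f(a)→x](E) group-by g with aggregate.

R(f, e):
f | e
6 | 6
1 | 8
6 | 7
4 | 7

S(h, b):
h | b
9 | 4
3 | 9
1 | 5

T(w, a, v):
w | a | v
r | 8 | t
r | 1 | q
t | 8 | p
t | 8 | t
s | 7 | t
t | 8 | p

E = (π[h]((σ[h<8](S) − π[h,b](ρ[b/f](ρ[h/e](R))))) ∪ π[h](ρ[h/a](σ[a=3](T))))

Row counts bottom-up:
  S → 3
  σ[h<8](S) → 2
  R → 4
  ρ[h/e](R) → 4
  ρ[b/f](ρ[h/e](R)) → 4
  π[h,b](ρ[b/f](ρ[h/e](R))) → 4
  (σ[h<8](S) − π[h,b](ρ[b/f](ρ[h/e](R)))) → 2
  π[h]((σ[h<8](S) − π[h,b](ρ[b/f](ρ[h/e](R))))) → 2
  T → 6
  σ[a=3](T) → 0
  ρ[h/a](σ[a=3](T)) → 0
  π[h](ρ[h/a](σ[a=3](T))) → 0
  (π[h]((σ[h<8](S) − π[h,b](ρ[b/f](ρ[h/e](R))))) ∪ π[h](ρ[h/a](σ[a=3](T)))) → 2

|E| = 2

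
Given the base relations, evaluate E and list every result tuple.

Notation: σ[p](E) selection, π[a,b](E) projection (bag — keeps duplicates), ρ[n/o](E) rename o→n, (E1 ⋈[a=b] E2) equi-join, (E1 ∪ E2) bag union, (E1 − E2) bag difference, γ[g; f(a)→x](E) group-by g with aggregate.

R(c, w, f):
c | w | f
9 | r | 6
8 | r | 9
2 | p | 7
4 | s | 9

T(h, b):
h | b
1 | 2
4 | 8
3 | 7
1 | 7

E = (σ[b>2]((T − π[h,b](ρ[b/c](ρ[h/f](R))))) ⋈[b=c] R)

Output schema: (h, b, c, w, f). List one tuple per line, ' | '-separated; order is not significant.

Row counts bottom-up:
  T → 4
  R → 4
  ρ[h/f](R) → 4
  ρ[b/c](ρ[h/f](R)) → 4
  π[h,b](ρ[b/c](ρ[h/f](R))) → 4
  (T − π[h,b](ρ[b/c](ρ[h/f](R)))) → 4
  σ[b>2]((T − π[h,b](ρ[b/c](ρ[h/f](R))))) → 3
  R → 4
  (σ[b>2]((T − π[h,b](ρ[b/c](ρ[h/f](R))))) ⋈[b=c] R) → 1

== RESULT ==
h | b | c | w | f
4 | 8 | 8 | r | 9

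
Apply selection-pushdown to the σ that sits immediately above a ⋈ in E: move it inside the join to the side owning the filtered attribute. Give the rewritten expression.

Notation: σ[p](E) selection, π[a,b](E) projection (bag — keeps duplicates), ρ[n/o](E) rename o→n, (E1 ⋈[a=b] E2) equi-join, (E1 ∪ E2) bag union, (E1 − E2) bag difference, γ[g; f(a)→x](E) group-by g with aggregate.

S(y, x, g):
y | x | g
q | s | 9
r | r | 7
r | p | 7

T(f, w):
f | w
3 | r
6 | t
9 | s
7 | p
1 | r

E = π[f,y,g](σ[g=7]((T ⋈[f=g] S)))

σ filters on g, owned by the right side.
E' = π[f,y,g]((T ⋈[f=g] σ[g=7](S)))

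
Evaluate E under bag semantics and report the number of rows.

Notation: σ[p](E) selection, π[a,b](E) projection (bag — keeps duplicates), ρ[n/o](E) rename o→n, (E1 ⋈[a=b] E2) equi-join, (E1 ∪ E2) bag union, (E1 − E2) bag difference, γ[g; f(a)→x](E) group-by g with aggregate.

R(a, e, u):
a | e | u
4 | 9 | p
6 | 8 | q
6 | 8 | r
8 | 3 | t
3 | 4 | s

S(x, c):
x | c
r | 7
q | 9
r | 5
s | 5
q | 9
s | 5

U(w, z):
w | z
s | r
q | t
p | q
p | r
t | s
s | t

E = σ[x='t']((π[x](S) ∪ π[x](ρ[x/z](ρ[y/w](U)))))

Subexpression sizes:
  S → 6
  π[x](S) → 6
  U → 6
  ρ[y/w](U) → 6
  ρ[x/z](ρ[y/w](U)) → 6
  π[x](ρ[x/z](ρ[y/w](U))) → 6
  (π[x](S) ∪ π[x](ρ[x/z](ρ[y/w](U)))) → 12
  σ[x='t']((π[x](S) ∪ π[x](ρ[x/z](ρ[y/w](U))))) → 2

|E| = 2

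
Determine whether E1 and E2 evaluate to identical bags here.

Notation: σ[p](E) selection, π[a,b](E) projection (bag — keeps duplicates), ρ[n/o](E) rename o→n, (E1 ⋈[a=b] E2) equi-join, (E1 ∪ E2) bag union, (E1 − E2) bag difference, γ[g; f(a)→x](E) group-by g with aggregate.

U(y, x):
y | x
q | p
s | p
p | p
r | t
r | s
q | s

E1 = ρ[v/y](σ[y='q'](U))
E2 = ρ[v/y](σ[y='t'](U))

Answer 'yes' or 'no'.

E1 per-node cardinality:
  U → 6
  σ[y='q'](U) → 2
  ρ[v/y](σ[y='q'](U)) → 2
E2 per-node cardinality:
  U → 6
  σ[y='t'](U) → 0
  ρ[v/y](σ[y='t'](U)) → 0

E1 result:
v | x
q | p
q | s
E2 result:
v | x
(0 rows)
Witness: ('q', 's') appears 1× in E1 but 0× in E2.

no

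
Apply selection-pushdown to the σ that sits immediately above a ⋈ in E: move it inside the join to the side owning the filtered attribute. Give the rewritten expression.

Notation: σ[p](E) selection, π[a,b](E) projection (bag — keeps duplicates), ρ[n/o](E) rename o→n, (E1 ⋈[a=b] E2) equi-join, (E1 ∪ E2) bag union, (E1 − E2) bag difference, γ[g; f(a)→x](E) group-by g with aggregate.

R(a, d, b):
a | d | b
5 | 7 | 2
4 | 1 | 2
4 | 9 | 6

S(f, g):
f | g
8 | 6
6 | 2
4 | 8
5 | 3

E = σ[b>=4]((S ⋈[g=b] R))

σ filters on b, owned by the right side.
E' = (S ⋈[g=b] σ[b>=4](R))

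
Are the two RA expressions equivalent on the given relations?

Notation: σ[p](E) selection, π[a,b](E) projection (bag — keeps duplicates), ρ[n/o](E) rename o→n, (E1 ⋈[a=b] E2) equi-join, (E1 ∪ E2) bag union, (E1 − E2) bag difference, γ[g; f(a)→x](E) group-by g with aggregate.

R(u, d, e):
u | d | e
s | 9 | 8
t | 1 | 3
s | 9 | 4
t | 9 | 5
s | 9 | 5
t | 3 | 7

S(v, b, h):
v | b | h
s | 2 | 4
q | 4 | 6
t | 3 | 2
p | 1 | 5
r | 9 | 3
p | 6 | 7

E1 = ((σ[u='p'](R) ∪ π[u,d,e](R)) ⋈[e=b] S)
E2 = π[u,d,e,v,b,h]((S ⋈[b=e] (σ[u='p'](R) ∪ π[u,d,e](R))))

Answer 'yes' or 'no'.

E1 subexpression sizes:
  R → 6
  σ[u='p'](R) → 0
  R → 6
  π[u,d,e](R) → 6
  (σ[u='p'](R) ∪ π[u,d,e](R)) → 6
  S → 6
  ((σ[u='p'](R) ∪ π[u,d,e](R)) ⋈[e=b] S) → 2
E2 subexpression sizes:
  S → 6
  R → 6
  σ[u='p'](R) → 0
  R → 6
  π[u,d,e](R) → 6
  (σ[u='p'](R) ∪ π[u,d,e](R)) → 6
  (S ⋈[b=e] (σ[u='p'](R) ∪ π[u,d,e](R))) → 2
  π[u,d,e,v,b,h]((S ⋈[b=e] (σ[u='p'](R) ∪ π[u,d,e](R)))) → 2

E1 and E2 produce the same multiset:
u | d | e | v | b | h
s | 9 | 4 | q | 4 | 6
t | 1 | 3 | t | 3 | 2

yes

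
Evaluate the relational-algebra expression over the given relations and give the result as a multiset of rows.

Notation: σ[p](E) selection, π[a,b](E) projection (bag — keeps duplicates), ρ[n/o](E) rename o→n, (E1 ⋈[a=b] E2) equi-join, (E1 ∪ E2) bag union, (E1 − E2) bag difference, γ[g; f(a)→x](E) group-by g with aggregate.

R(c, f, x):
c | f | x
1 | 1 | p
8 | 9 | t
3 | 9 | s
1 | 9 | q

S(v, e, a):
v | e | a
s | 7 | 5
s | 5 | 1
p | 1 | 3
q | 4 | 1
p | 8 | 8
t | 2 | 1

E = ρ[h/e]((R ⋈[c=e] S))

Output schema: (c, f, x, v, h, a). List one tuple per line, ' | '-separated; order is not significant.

Row counts bottom-up:
  R → 4
  S → 6
  (R ⋈[c=e] S) → 3
  ρ[h/e]((R ⋈[c=e] S)) → 3

== RESULT ==
c | f | x | v | h | a
1 | 1 | p | p | 1 | 3
1 | 9 | q | p | 1 | 3
8 | 9 | t | p | 8 | 8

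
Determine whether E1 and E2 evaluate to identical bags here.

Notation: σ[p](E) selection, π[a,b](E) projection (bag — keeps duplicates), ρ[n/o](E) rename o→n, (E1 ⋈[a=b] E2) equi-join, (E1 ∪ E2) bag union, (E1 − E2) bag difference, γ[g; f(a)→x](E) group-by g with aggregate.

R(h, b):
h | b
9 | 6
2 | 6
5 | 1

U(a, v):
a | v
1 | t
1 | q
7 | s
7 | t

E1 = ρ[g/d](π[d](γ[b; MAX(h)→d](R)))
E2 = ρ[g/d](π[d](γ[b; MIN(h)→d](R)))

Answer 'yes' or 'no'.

E1 per-node cardinality:
  R → 3
  γ[b; MAX(h)→d](R) → 2
  π[d](γ[b; MAX(h)→d](R)) → 2
  ρ[g/d](π[d](γ[b; MAX(h)→d](R))) → 2
E2 per-node cardinality:
  R → 3
  γ[b; MIN(h)→d](R) → 2
  π[d](γ[b; MIN(h)→d](R)) → 2
  ρ[g/d](π[d](γ[b; MIN(h)→d](R))) → 2

E1 result:
g
5
9
E2 result:
g
2
5
Witness: (2,) appears 0× in E1 but 1× in E2.

no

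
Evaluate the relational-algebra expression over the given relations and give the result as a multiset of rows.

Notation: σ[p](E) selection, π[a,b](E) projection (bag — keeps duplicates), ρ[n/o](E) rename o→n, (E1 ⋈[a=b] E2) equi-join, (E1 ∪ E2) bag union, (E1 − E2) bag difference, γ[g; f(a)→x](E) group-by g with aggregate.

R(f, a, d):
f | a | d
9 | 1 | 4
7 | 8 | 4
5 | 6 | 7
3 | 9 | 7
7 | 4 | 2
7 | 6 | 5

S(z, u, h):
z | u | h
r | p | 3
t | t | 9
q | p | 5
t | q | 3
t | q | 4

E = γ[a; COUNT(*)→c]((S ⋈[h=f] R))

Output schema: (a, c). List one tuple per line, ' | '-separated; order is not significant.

Per-node cardinality:
  S → 5
  R → 6
  (S ⋈[h=f] R) → 4
  γ[a; COUNT(*)→c]((S ⋈[h=f] R)) → 3

== RESULT ==
a | c
1 | 1
6 | 1
9 | 2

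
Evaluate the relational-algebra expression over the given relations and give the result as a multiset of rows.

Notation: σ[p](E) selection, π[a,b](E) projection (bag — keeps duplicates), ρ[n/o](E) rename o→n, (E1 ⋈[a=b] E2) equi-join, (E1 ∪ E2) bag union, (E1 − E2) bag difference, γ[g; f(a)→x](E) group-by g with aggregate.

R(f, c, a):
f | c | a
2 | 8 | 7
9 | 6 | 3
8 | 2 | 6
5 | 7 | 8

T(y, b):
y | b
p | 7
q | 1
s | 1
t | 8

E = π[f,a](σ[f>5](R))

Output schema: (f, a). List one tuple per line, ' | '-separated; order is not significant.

Stepwise |·|:
  R → 4
  σ[f>5](R) → 2
  π[f,a](σ[f>5](R)) → 2

== RESULT ==
f | a
8 | 6
9 | 3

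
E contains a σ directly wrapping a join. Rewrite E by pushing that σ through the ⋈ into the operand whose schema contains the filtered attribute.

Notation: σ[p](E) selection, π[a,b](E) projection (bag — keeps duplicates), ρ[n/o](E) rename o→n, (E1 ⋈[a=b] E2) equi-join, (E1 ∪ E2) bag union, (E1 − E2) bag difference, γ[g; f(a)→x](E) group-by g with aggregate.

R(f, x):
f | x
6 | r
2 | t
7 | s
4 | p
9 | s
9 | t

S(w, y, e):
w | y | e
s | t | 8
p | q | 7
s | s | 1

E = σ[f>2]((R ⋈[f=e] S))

σ filters on f, owned by the left side.
E' = (σ[f>2](R) ⋈[f=e] S)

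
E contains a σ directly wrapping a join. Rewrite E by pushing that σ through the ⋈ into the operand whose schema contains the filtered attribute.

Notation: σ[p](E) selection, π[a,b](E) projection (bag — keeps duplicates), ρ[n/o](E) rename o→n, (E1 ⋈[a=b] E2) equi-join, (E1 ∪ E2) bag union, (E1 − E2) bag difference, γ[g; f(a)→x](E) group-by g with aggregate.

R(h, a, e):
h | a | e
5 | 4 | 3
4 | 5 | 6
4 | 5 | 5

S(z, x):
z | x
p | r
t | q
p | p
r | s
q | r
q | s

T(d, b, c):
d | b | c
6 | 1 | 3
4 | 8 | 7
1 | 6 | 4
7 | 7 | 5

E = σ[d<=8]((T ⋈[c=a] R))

σ filters on d, owned by the left side.
E' = (σ[d<=8](T) ⋈[c=a] R)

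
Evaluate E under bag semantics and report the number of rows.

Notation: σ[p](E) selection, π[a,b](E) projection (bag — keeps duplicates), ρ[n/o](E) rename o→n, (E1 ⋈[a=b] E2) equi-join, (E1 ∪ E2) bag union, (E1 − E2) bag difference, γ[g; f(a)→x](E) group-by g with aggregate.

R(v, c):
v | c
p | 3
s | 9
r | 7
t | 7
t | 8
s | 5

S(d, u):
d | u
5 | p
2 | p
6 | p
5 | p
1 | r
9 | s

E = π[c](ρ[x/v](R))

Stepwise |·|:
  R → 6
  ρ[x/v](R) → 6
  π[c](ρ[x/v](R)) → 6

|E| = 6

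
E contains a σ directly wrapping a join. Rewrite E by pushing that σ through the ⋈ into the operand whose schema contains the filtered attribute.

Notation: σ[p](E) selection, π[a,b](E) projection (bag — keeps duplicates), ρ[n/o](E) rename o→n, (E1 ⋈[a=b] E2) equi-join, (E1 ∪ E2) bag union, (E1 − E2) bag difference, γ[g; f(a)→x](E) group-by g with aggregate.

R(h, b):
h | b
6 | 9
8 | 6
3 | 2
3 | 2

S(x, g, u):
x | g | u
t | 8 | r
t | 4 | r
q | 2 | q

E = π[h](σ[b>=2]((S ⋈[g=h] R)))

σ filters on b, owned by the right side.
E' = π[h]((S ⋈[g=h] σ[b>=2](R)))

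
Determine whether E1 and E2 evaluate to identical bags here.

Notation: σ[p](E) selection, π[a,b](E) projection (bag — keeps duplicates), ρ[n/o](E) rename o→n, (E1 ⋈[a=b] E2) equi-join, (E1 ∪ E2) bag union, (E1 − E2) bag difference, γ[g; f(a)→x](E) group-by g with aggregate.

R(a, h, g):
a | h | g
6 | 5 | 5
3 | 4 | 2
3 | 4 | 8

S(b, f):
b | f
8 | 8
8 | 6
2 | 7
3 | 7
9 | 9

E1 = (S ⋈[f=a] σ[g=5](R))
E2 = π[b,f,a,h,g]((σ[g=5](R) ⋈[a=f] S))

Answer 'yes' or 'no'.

E1 subexpression sizes:
  S → 5
  R → 3
  σ[g=5](R) → 1
  (S ⋈[f=a] σ[g=5](R)) → 1
E2 subexpression sizes:
  R → 3
  σ[g=5](R) → 1
  S → 5
  (σ[g=5](R) ⋈[a=f] S) → 1
  π[b,f,a,h,g]((σ[g=5](R) ⋈[a=f] S)) → 1

E1 and E2 produce the same multiset:
b | f | a | h | g
8 | 6 | 6 | 5 | 5

yes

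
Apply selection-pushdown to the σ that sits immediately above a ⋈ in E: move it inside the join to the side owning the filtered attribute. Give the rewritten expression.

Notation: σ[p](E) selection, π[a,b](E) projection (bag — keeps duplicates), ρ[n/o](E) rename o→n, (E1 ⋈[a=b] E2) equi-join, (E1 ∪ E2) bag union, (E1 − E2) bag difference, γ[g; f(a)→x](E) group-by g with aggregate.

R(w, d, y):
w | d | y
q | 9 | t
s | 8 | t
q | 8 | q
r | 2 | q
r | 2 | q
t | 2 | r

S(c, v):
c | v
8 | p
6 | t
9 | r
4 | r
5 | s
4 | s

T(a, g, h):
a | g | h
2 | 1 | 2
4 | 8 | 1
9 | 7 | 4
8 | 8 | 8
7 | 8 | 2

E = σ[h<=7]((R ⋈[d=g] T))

σ filters on h, owned by the right side.
E' = (R ⋈[d=g] σ[h<=7](T))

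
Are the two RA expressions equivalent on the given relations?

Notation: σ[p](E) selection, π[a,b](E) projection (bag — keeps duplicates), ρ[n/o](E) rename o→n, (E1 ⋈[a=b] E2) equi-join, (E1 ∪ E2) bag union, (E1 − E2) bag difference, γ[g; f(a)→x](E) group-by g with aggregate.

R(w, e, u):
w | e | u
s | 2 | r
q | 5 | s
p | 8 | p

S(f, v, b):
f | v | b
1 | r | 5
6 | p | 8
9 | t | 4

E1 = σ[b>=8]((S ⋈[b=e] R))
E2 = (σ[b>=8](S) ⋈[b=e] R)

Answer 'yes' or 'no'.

E1 per-node cardinality:
  S → 3
  R → 3
  (S ⋈[b=e] R) → 2
  σ[b>=8]((S ⋈[b=e] R)) → 1
E2 per-node cardinality:
  S → 3
  σ[b>=8](S) → 1
  R → 3
  (σ[b>=8](S) ⋈[b=e] R) → 1

E1 and E2 produce the same multiset:
f | v | b | w | e | u
6 | p | 8 | p | 8 | p

yes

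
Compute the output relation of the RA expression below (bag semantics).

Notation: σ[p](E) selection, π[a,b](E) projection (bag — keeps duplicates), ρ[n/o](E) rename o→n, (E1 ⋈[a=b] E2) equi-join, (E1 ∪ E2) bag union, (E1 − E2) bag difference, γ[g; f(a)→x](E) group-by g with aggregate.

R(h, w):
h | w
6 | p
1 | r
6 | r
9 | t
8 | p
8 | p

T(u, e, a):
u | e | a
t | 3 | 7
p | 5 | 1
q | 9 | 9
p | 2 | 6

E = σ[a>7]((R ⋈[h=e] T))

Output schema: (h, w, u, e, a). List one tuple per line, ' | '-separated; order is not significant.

Stepwise |·|:
  R → 6
  T → 4
  (R ⋈[h=e] T) → 1
  σ[a>7]((R ⋈[h=e] T)) → 1

== RESULT ==
h | w | u | e | a
9 | t | q | 9 | 9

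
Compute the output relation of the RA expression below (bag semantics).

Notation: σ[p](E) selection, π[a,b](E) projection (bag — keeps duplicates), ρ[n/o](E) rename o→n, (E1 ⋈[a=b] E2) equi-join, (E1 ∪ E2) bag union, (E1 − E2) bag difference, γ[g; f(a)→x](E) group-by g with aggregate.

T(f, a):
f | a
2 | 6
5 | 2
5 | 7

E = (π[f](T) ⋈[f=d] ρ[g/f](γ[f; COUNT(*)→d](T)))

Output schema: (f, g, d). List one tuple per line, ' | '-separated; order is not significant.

Row counts bottom-up:
  T → 3
  π[f](T) → 3
  T → 3
  γ[f; COUNT(*)→d](T) → 2
  ρ[g/f](γ[f; COUNT(*)→d](T)) → 2
  (π[f](T) ⋈[f=d] ρ[g/f](γ[f; COUNT(*)→d](T))) → 1

== RESULT ==
f | g | d
2 | 5 | 2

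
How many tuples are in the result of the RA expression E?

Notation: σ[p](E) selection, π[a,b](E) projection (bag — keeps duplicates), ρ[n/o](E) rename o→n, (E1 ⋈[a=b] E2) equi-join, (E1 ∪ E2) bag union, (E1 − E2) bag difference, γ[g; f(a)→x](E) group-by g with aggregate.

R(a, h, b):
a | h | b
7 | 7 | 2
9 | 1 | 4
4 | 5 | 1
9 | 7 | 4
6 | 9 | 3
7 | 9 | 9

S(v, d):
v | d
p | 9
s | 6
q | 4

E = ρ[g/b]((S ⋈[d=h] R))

Row counts bottom-up:
  S → 3
  R → 6
  (S ⋈[d=h] R) → 2
  ρ[g/b]((S ⋈[d=h] R)) → 2

|E| = 2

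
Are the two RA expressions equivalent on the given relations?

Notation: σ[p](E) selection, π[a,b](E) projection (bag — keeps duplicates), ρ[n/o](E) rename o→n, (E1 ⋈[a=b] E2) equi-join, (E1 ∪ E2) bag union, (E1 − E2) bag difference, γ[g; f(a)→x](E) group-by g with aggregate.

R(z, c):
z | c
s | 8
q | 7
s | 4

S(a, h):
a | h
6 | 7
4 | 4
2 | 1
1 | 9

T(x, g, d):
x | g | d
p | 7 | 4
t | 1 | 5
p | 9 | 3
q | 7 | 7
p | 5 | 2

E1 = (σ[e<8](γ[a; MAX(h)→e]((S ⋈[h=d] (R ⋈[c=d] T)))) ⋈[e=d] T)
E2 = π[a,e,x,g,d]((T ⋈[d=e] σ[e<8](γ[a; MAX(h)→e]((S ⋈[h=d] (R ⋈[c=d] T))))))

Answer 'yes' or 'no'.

E1 stepwise |·|:
  S → 4
  R → 3
  T → 5
  (R ⋈[c=d] T) → 2
  (S ⋈[h=d] (R ⋈[c=d] T)) → 2
  γ[a; MAX(h)→e]((S ⋈[h=d] (R ⋈[c=d] T))) → 2
  σ[e<8](γ[a; MAX(h)→e]((S ⋈[h=d] (R ⋈[c=d] T)))) → 2
  T → 5
  (σ[e<8](γ[a; MAX(h)→e]((S ⋈[h=d] (R ⋈[c=d] T)))) ⋈[e=d] T) → 2
E2 stepwise |·|:
  T → 5
  S → 4
  R → 3
  T → 5
  (R ⋈[c=d] T) → 2
  (S ⋈[h=d] (R ⋈[c=d] T)) → 2
  γ[a; MAX(h)→e]((S ⋈[h=d] (R ⋈[c=d] T))) → 2
  σ[e<8](γ[a; MAX(h)→e]((S ⋈[h=d] (R ⋈[c=d] T)))) → 2
  (T ⋈[d=e] σ[e<8](γ[a; MAX(h)→e]((S ⋈[h=d] (R ⋈[c=d] T))))) → 2
  π[a,e,x,g,d]((T ⋈[d=e] σ[e<8](γ[a; MAX(h)→e]((S ⋈[h=d] (R ⋈[c=d] T)))))) → 2

E1 and E2 produce the same multiset:
a | e | x | g | d
4 | 4 | p | 7 | 4
6 | 7 | q | 7 | 7

yes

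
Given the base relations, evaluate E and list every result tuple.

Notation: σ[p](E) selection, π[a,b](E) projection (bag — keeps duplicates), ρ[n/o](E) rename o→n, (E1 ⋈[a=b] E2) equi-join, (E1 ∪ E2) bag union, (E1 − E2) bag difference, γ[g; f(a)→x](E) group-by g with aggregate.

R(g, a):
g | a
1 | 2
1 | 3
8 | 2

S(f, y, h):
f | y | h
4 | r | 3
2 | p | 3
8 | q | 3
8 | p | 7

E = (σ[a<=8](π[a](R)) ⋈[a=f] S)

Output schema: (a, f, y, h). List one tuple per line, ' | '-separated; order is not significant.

Stepwise |·|:
  R → 3
  π[a](R) → 3
  σ[a<=8](π[a](R)) → 3
  S → 4
  (σ[a<=8](π[a](R)) ⋈[a=f] S) → 2

== RESULT ==
a | f | y | h
2 | 2 | p | 3
2 | 2 | p | 3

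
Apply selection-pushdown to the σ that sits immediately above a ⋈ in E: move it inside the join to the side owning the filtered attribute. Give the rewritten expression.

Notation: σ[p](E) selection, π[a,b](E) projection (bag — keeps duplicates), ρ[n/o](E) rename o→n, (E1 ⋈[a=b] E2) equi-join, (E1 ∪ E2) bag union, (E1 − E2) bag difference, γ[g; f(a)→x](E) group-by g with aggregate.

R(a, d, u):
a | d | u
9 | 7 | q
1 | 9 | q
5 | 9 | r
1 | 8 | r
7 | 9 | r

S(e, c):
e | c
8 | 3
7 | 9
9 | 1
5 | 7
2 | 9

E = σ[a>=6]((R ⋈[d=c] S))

σ filters on a, owned by the left side.
E' = (σ[a>=6](R) ⋈[d=c] S)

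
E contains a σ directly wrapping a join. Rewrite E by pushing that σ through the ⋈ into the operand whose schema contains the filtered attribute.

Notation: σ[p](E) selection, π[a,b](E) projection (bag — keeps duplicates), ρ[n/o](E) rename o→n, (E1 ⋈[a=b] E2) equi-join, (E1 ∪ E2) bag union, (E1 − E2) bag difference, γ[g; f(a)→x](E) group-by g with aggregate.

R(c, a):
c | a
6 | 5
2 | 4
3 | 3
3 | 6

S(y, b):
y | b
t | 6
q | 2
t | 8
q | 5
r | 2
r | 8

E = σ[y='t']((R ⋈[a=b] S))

σ filters on y, owned by the right side.
E' = (R ⋈[a=b] σ[y='t'](S))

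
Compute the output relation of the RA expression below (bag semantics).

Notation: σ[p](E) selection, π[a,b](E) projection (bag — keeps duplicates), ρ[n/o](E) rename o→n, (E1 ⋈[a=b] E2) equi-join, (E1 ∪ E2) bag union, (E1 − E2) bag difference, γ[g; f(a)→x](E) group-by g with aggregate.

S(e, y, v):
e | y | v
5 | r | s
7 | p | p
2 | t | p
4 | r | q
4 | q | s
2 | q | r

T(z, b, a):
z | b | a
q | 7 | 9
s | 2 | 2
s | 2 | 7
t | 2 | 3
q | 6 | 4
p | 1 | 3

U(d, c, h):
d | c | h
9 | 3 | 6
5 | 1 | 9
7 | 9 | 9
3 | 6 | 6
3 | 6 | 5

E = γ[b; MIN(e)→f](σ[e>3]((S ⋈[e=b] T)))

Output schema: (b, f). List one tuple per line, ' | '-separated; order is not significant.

Subexpression sizes:
  S → 6
  T → 6
  (S ⋈[e=b] T) → 7
  σ[e>3]((S ⋈[e=b] T)) → 1
  γ[b; MIN(e)→f](σ[e>3]((S ⋈[e=b] T))) → 1

== RESULT ==
b | f
7 | 7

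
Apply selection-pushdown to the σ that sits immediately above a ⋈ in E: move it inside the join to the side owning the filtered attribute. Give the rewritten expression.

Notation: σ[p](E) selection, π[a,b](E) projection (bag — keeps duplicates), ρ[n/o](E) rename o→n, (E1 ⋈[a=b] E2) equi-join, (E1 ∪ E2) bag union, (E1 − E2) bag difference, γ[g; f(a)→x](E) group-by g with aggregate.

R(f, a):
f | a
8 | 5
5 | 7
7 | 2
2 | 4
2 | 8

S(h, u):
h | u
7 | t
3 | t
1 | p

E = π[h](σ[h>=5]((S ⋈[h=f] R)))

σ filters on h, owned by the left side.
E' = π[h]((σ[h>=5](S) ⋈[h=f] R))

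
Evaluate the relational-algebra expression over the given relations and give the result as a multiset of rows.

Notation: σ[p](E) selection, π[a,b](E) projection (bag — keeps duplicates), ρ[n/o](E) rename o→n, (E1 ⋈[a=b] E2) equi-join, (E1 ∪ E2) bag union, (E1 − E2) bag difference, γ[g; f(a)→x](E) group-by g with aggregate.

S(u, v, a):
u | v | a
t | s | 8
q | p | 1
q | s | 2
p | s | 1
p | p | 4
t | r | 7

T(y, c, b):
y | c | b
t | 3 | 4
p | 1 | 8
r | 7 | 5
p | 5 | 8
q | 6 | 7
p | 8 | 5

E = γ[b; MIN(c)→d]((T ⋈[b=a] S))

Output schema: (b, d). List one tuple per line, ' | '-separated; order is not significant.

Subexpression sizes:
  T → 6
  S → 6
  (T ⋈[b=a] S) → 4
  γ[b; MIN(c)→d]((T ⋈[b=a] S)) → 3

== RESULT ==
b | d
4 | 3
7 | 6
8 | 1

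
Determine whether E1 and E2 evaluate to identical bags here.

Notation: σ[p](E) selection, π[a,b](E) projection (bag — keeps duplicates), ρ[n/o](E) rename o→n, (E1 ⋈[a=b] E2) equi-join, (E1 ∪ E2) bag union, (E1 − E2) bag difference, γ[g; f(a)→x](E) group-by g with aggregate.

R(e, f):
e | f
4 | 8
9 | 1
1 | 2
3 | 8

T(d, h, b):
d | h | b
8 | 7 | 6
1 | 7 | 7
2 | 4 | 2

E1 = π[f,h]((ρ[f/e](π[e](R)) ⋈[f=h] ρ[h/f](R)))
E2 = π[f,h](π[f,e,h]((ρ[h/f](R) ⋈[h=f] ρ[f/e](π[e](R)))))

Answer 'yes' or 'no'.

E1 row counts bottom-up:
  R → 4
  π[e](R) → 4
  ρ[f/e](π[e](R)) → 4
  R → 4
  ρ[h/f](R) → 4
  (ρ[f/e](π[e](R)) ⋈[f=h] ρ[h/f](R)) → 1
  π[f,h]((ρ[f/e](π[e](R)) ⋈[f=h] ρ[h/f](R))) → 1
E2 row counts bottom-up:
  R → 4
  ρ[h/f](R) → 4
  R → 4
  π[e](R) → 4
  ρ[f/e](π[e](R)) → 4
  (ρ[h/f](R) ⋈[h=f] ρ[f/e](π[e](R))) → 1
  π[f,e,h]((ρ[h/f](R) ⋈[h=f] ρ[f/e](π[e](R)))) → 1
  π[f,h](π[f,e,h]((ρ[h/f](R) ⋈[h=f] ρ[f/e](π[e](R))))) → 1

E1 and E2 produce the same multiset:
f | h
1 | 1

yes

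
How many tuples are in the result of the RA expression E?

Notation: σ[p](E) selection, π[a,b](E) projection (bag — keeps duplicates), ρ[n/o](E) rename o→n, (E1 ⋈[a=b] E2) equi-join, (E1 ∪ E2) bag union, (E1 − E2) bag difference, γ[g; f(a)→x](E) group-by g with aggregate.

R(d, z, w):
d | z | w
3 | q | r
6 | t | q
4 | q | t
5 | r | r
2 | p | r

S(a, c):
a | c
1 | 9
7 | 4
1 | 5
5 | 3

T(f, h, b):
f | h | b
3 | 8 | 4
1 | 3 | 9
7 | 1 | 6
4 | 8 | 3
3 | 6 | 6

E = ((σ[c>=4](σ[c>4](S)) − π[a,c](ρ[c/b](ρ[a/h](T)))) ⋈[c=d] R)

Per-node cardinality:
  S → 4
  σ[c>4](S) → 2
  σ[c>=4](σ[c>4](S)) → 2
  T → 5
  ρ[a/h](T) → 5
  ρ[c/b](ρ[a/h](T)) → 5
  π[a,c](ρ[c/b](ρ[a/h](T))) → 5
  (σ[c>=4](σ[c>4](S)) − π[a,c](ρ[c/b](ρ[a/h](T)))) → 2
  R → 5
  ((σ[c>=4](σ[c>4](S)) − π[a,c](ρ[c/b](ρ[a/h](T)))) ⋈[c=d] R) → 1

|E| = 1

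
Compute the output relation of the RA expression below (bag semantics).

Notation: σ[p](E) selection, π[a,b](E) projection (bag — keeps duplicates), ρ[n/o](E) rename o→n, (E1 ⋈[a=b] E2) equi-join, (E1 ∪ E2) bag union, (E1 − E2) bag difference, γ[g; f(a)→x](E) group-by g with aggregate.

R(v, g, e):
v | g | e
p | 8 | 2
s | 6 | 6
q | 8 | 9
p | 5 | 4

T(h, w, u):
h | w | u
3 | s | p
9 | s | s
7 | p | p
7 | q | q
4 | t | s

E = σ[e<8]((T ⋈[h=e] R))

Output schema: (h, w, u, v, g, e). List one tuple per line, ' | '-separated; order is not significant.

Per-node cardinality:
  T → 5
  R → 4
  (T ⋈[h=e] R) → 2
  σ[e<8]((T ⋈[h=e] R)) → 1

== RESULT ==
h | w | u | v | g | e
4 | t | s | p | 5 | 4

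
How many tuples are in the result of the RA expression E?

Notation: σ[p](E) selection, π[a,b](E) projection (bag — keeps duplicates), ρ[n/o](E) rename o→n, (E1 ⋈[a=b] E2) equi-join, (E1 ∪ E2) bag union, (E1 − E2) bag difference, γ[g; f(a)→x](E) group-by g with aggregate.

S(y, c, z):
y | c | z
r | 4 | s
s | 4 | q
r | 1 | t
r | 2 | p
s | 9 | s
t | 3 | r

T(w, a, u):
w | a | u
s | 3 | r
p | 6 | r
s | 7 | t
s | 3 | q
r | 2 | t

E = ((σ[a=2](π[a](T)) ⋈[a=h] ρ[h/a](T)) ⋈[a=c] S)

Row counts bottom-up:
  T → 5
  π[a](T) → 5
  σ[a=2](π[a](T)) → 1
  T → 5
  ρ[h/a](T) → 5
  (σ[a=2](π[a](T)) ⋈[a=h] ρ[h/a](T)) → 1
  S → 6
  ((σ[a=2](π[a](T)) ⋈[a=h] ρ[h/a](T)) ⋈[a=c] S) → 1

|E| = 1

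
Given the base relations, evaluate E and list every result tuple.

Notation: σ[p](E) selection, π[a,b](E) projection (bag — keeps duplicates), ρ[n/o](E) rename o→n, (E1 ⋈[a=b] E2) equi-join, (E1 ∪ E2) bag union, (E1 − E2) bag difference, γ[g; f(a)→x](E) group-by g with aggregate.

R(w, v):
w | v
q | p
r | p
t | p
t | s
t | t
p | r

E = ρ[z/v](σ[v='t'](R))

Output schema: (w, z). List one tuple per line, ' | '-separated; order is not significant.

Stepwise |·|:
  R → 6
  σ[v='t'](R) → 1
  ρ[z/v](σ[v='t'](R)) → 1

== RESULT ==
w | z
t | t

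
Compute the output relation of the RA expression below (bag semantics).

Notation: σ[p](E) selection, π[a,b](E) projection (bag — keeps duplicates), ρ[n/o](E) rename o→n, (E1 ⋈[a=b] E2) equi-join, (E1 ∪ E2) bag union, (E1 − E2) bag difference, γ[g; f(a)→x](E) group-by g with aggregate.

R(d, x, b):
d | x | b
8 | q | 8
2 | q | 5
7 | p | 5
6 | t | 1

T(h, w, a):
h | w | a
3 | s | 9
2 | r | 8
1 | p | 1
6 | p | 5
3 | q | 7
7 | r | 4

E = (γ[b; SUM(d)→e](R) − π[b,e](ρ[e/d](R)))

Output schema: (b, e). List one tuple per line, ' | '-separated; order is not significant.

Row counts bottom-up:
  R → 4
  γ[b; SUM(d)→e](R) → 3
  R → 4
  ρ[e/d](R) → 4
  π[b,e](ρ[e/d](R)) → 4
  (γ[b; SUM(d)→e](R) − π[b,e](ρ[e/d](R))) → 1

== RESULT ==
b | e
5 | 9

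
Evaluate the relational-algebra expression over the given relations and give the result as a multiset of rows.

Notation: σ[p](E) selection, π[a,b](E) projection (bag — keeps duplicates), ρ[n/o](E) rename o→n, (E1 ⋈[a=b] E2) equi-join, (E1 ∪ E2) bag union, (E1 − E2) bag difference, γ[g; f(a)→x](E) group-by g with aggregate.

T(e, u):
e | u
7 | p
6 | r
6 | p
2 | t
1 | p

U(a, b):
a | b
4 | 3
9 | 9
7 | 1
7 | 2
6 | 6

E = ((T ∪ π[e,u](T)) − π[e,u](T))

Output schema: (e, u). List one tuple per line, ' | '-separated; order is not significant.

Row counts bottom-up:
  T → 5
  T → 5
  π[e,u](T) → 5
  (T ∪ π[e,u](T)) → 10
  T → 5
  π[e,u](T) → 5
  ((T ∪ π[e,u](T)) − π[e,u](T)) → 5

== RESULT ==
e | u
1 | p
2 | t
6 | p
6 | r
7 | p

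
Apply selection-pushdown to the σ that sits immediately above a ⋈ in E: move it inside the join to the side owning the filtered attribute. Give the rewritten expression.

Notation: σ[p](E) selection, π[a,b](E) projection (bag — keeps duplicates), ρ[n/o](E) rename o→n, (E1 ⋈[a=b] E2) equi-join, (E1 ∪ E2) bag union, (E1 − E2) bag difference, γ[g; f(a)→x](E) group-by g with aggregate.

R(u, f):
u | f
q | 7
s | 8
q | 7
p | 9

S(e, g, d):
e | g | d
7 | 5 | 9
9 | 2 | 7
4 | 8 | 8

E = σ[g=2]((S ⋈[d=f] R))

σ filters on g, owned by the left side.
E' = (σ[g=2](S) ⋈[d=f] R)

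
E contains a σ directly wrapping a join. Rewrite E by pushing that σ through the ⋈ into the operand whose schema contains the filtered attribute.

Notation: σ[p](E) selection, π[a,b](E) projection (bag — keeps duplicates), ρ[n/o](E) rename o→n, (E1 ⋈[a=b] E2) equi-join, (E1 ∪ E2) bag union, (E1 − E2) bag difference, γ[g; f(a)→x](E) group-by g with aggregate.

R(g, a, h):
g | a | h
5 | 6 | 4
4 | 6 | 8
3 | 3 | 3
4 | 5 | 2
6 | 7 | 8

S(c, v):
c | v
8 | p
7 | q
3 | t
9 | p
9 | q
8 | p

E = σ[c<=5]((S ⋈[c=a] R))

σ filters on c, owned by the left side.
E' = (σ[c<=5](S) ⋈[c=a] R)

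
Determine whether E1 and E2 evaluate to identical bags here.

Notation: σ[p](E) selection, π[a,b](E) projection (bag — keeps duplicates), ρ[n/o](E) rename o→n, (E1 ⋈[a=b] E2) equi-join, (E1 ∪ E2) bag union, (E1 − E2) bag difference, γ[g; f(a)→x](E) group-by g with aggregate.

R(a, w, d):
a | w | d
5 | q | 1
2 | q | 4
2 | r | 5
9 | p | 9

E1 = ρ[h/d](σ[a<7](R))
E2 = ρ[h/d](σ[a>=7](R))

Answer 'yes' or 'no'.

E1 subexpression sizes:
  R → 4
  σ[a<7](R) → 3
  ρ[h/d](σ[a<7](R)) → 3
E2 subexpression sizes:
  R → 4
  σ[a>=7](R) → 1
  ρ[h/d](σ[a>=7](R)) → 1

E1 result:
a | w | h
2 | q | 4
2 | r | 5
5 | q | 1
E2 result:
a | w | h
9 | p | 9
Witness: (9, 'p', 9) appears 0× in E1 but 1× in E2.

no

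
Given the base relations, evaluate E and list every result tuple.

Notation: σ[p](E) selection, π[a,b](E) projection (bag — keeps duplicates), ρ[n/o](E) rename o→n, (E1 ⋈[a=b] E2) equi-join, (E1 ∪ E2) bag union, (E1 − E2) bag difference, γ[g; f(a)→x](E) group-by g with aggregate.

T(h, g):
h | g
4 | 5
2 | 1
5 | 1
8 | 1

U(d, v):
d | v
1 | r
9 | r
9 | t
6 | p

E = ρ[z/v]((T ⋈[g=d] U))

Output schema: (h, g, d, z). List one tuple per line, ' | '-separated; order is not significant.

Subexpression sizes:
  T → 4
  U → 4
  (T ⋈[g=d] U) → 3
  ρ[z/v]((T ⋈[g=d] U)) → 3

== RESULT ==
h | g | d | z
2 | 1 | 1 | r
5 | 1 | 1 | r
8 | 1 | 1 | r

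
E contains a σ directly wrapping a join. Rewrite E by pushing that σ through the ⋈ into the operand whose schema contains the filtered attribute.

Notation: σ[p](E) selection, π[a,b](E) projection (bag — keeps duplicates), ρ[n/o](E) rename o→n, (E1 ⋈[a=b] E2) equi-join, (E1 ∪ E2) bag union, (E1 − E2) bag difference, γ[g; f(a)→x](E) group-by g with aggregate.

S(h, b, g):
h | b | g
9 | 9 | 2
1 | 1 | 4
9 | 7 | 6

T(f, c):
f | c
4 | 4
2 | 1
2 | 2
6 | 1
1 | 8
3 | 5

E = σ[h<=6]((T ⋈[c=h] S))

σ filters on h, owned by the right side.
E' = (T ⋈[c=h] σ[h<=6](S))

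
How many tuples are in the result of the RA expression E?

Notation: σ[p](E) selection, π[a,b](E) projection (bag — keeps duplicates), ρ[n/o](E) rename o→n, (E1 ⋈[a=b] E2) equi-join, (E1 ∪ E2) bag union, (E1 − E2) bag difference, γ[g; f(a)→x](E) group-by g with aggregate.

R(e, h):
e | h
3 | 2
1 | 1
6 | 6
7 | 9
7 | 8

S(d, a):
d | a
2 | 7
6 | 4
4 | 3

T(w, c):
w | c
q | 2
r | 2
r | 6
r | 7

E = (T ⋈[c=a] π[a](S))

Subexpression sizes:
  T → 4
  S → 3
  π[a](S) → 3
  (T ⋈[c=a] π[a](S)) → 1

|E| = 1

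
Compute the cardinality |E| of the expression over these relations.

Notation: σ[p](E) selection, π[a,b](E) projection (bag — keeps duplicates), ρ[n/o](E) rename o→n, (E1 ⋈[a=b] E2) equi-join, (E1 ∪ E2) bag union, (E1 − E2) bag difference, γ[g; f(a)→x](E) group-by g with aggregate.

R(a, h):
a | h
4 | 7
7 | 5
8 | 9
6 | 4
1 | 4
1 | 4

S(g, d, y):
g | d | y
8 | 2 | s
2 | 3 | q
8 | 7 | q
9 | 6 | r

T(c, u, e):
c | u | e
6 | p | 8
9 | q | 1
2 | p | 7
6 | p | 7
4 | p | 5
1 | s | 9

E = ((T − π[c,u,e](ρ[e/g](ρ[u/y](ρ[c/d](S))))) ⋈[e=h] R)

Row counts bottom-up:
  T → 6
  S → 4
  ρ[c/d](S) → 4
  ρ[u/y](ρ[c/d](S)) → 4
  ρ[e/g](ρ[u/y](ρ[c/d](S))) → 4
  π[c,u,e](ρ[e/g](ρ[u/y](ρ[c/d](S)))) → 4
  (T − π[c,u,e](ρ[e/g](ρ[u/y](ρ[c/d](S))))) → 6
  R → 6
  ((T − π[c,u,e](ρ[e/g](ρ[u/y](ρ[c/d](S))))) ⋈[e=h] R) → 4

|E| = 4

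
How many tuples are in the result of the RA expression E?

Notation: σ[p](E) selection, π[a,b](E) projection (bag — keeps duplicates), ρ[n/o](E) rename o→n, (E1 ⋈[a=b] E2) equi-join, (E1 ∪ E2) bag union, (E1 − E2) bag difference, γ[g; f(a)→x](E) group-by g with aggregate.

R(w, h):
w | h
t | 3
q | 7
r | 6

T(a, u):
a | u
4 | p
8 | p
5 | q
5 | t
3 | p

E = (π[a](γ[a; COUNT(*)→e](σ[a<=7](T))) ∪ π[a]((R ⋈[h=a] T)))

Per-node cardinality:
  T → 5
  σ[a<=7](T) → 4
  γ[a; COUNT(*)→e](σ[a<=7](T)) → 3
  π[a](γ[a; COUNT(*)→e](σ[a<=7](T))) → 3
  R → 3
  T → 5
  (R ⋈[h=a] T) → 1
  π[a]((R ⋈[h=a] T)) → 1
  (π[a](γ[a; COUNT(*)→e](σ[a<=7](T))) ∪ π[a]((R ⋈[h=a] T))) → 4

|E| = 4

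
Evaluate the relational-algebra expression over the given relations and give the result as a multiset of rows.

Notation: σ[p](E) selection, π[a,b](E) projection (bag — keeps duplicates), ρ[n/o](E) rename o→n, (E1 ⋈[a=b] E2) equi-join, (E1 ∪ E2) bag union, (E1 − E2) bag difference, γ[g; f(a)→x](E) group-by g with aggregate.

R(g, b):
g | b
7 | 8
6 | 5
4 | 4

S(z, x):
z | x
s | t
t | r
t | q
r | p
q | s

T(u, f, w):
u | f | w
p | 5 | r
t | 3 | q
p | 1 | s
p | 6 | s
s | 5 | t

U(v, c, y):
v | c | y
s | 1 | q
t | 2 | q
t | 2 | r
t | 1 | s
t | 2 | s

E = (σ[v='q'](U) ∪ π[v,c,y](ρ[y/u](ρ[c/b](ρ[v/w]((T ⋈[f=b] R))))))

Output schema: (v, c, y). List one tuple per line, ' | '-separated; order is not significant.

Subexpression sizes:
  U → 5
  σ[v='q'](U) → 0
  T → 5
  R → 3
  (T ⋈[f=b] R) → 2
  ρ[v/w]((T ⋈[f=b] R)) → 2
  ρ[c/b](ρ[v/w]((T ⋈[f=b] R))) → 2
  ρ[y/u](ρ[c/b](ρ[v/w]((T ⋈[f=b] R)))) → 2
  π[v,c,y](ρ[y/u](ρ[c/b](ρ[v/w]((T ⋈[f=b] R))))) → 2
  (σ[v='q'](U) ∪ π[v,c,y](ρ[y/u](ρ[c/b](ρ[v/w]((T ⋈[f=b] R)))))) → 2

== RESULT ==
v | c | y
r | 5 | p
t | 5 | s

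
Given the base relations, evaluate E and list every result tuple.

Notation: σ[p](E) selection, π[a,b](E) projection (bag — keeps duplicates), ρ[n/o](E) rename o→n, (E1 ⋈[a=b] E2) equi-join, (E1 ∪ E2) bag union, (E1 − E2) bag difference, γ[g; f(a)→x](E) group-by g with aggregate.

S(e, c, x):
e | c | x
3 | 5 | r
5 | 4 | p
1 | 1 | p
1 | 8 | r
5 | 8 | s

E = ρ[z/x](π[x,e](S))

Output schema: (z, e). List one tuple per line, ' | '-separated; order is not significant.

Row counts bottom-up:
  S → 5
  π[x,e](S) → 5
  ρ[z/x](π[x,e](S)) → 5

== RESULT ==
z | e
p | 1
p | 5
r | 1
r | 3
s | 5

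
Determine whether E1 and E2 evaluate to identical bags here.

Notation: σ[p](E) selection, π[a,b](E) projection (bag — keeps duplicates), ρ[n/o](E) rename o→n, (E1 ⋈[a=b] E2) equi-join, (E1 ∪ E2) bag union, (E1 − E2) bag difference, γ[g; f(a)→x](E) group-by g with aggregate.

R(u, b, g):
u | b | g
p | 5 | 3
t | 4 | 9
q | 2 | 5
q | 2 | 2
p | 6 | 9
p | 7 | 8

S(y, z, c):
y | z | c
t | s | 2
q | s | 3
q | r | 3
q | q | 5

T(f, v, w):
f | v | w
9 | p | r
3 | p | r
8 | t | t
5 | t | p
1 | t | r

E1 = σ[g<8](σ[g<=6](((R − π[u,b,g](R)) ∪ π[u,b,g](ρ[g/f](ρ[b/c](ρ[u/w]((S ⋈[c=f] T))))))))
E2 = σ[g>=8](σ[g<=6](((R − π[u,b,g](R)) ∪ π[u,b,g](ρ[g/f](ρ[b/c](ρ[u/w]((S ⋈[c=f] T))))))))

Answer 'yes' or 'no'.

E1 subexpression sizes:
  R → 6
  R → 6
  π[u,b,g](R) → 6
  (R − π[u,b,g](R)) → 0
  S → 4
  T → 5
  (S ⋈[c=f] T) → 3
  ρ[u/w]((S ⋈[c=f] T)) → 3
  ρ[b/c](ρ[u/w]((S ⋈[c=f] T))) → 3
  ρ[g/f](ρ[b/c](ρ[u/w]((S ⋈[c=f] T)))) → 3
  π[u,b,g](ρ[g/f](ρ[b/c](ρ[u/w]((S ⋈[c=f] T))))) → 3
  ((R − π[u,b,g](R)) ∪ π[u,b,g](ρ[g/f](ρ[b/c](ρ[u/w]((S ⋈[c=f] T)))))) → 3
  σ[g<=6](((R − π[u,b,g](R)) ∪ π[u,b,g](ρ[g/f](ρ[b/c](ρ[u/w]((S ⋈[c=f] T))))))) → 3
  σ[g<8](σ[g<=6](((R − π[u,b,g](R)) ∪ π[u,b,g](ρ[g/f](ρ[b/c](ρ[u/w]((S ⋈[c=f] T)))))))) → 3
E2 subexpression sizes:
  R → 6
  R → 6
  π[u,b,g](R) → 6
  (R − π[u,b,g](R)) → 0
  S → 4
  T → 5
  (S ⋈[c=f] T) → 3
  ρ[u/w]((S ⋈[c=f] T)) → 3
  ρ[b/c](ρ[u/w]((S ⋈[c=f] T))) → 3
  ρ[g/f](ρ[b/c](ρ[u/w]((S ⋈[c=f] T)))) → 3
  π[u,b,g](ρ[g/f](ρ[b/c](ρ[u/w]((S ⋈[c=f] T))))) → 3
  ((R − π[u,b,g](R)) ∪ π[u,b,g](ρ[g/f](ρ[b/c](ρ[u/w]((S ⋈[c=f] T)))))) → 3
  σ[g<=6](((R − π[u,b,g](R)) ∪ π[u,b,g](ρ[g/f](ρ[b/c](ρ[u/w]((S ⋈[c=f] T))))))) → 3
  σ[g>=8](σ[g<=6](((R − π[u,b,g](R)) ∪ π[u,b,g](ρ[g/f](ρ[b/c](ρ[u/w]((S ⋈[c=f] T)))))))) → 0

E1 result:
u | b | g
p | 5 | 5
r | 3 | 3
r | 3 | 3
E2 result:
u | b | g
(0 rows)
Witness: ('p', 5, 5) appears 1× in E1 but 0× in E2.

no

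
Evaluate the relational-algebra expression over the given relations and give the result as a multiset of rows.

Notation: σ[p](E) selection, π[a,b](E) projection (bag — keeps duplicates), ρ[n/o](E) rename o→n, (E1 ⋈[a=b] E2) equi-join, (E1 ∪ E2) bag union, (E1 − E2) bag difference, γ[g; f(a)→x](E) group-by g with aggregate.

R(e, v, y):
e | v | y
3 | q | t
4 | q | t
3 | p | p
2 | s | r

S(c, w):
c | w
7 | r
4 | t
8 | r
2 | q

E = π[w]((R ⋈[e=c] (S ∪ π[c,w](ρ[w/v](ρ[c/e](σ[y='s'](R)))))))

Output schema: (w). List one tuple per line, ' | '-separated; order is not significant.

Row counts bottom-up:
  R → 4
  S → 4
  R → 4
  σ[y='s'](R) → 0
  ρ[c/e](σ[y='s'](R)) → 0
  ρ[w/v](ρ[c/e](σ[y='s'](R))) → 0
  π[c,w](ρ[w/v](ρ[c/e](σ[y='s'](R)))) → 0
  (S ∪ π[c,w](ρ[w/v](ρ[c/e](σ[y='s'](R))))) → 4
  (R ⋈[e=c] (S ∪ π[c,w](ρ[w/v](ρ[c/e](σ[y='s'](R)))))) → 2
  π[w]((R ⋈[e=c] (S ∪ π[c,w](ρ[w/v](ρ[c/e](σ[y='s'](R))))))) → 2

== RESULT ==
w
q
t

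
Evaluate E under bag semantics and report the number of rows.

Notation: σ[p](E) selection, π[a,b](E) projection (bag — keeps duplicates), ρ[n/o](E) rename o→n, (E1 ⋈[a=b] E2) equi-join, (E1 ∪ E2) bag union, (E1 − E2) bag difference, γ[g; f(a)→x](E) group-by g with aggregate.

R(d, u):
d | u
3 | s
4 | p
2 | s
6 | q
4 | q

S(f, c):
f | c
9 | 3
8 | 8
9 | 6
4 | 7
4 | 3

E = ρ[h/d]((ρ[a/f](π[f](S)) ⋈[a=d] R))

Stepwise |·|:
  S → 5
  π[f](S) → 5
  ρ[a/f](π[f](S)) → 5
  R → 5
  (ρ[a/f](π[f](S)) ⋈[a=d] R) → 4
  ρ[h/d]((ρ[a/f](π[f](S)) ⋈[a=d] R)) → 4

|E| = 4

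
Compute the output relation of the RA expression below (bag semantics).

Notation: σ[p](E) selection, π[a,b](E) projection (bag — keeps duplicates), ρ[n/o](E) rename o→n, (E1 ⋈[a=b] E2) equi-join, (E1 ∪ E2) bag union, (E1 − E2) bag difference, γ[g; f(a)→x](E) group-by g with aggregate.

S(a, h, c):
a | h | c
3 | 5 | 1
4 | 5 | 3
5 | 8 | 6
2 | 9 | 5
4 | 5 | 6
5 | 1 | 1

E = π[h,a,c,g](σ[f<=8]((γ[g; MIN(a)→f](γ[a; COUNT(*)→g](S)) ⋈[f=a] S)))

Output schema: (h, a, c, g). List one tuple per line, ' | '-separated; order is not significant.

Per-node cardinality:
  S → 6
  γ[a; COUNT(*)→g](S) → 4
  γ[g; MIN(a)→f](γ[a; COUNT(*)→g](S)) → 2
  S → 6
  (γ[g; MIN(a)→f](γ[a; COUNT(*)→g](S)) ⋈[f=a] S) → 3
  σ[f<=8]((γ[g; MIN(a)→f](γ[a; COUNT(*)→g](S)) ⋈[f=a] S)) → 3
  π[h,a,c,g](σ[f<=8]((γ[g; MIN(a)→f](γ[a; COUNT(*)→g](S)) ⋈[f=a] S))) → 3

== RESULT ==
h | a | c | g
5 | 4 | 3 | 2
5 | 4 | 6 | 2
9 | 2 | 5 | 1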